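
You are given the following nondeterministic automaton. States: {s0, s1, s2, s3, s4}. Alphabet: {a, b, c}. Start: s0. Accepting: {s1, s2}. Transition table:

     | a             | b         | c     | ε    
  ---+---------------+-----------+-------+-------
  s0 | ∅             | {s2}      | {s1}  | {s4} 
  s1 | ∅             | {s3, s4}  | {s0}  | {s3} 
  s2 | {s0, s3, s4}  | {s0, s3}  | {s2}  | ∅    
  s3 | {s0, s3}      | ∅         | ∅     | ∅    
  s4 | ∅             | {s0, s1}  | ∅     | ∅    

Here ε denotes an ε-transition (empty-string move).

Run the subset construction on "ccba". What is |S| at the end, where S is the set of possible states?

3

Start: ε-closure({s0}) = {s0, s4}.
Read 'c': {s0, s4} → {s1, s3}.
Read 'c': {s1, s3} → {s0, s4}.
Read 'b': {s0, s4} → {s0, s1, s2, s3, s4}.
Read 'a': {s0, s1, s2, s3, s4} → {s0, s3, s4}.
That set has 3 states.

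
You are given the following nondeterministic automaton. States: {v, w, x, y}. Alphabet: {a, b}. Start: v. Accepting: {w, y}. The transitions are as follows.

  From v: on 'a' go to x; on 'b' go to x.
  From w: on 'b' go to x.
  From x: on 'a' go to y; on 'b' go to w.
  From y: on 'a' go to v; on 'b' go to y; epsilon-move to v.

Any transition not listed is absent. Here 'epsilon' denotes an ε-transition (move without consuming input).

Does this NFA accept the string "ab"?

Start in {v}.
Read 'a': v→{x}; now {x}.
Read 'b': x→{w}; now {w}.
The final set {w} contains the accepting state w.

Yes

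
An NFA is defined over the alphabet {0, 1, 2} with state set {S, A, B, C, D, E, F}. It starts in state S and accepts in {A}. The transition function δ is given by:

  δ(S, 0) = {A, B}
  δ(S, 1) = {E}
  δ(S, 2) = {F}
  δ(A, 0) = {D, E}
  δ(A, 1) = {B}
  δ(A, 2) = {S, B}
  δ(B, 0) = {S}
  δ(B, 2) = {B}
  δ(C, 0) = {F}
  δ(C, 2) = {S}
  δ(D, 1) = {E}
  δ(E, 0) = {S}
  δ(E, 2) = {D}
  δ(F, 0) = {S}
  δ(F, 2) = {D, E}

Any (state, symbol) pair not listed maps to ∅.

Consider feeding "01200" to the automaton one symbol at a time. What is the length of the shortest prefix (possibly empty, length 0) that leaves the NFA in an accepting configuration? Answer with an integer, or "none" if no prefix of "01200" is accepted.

Start in {S}.
Read '0': {S} → {A, B}.
None of the earlier sets intersect F, but {A, B} does.

1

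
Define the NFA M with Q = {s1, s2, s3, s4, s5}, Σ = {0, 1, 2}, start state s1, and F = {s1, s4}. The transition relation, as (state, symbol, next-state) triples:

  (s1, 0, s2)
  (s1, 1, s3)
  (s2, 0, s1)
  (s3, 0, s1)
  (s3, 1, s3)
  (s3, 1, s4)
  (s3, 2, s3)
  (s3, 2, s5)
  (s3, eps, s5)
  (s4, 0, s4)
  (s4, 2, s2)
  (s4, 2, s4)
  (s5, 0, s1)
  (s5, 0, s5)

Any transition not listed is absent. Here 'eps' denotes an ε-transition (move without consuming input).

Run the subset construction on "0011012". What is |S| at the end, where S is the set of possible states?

Start in {s1}.
Read '0': {s1} → {s2}.
Read '0': {s2} → {s1}.
Read '1': {s1} → {s3, s5}.
Read '1': {s3, s5} → {s3, s4, s5}.
Read '0': {s3, s4, s5} → {s1, s4, s5}.
Read '1': {s1, s4, s5} → {s3, s5}.
Read '2': {s3, s5} → {s3, s5}.
That set has 2 states.

2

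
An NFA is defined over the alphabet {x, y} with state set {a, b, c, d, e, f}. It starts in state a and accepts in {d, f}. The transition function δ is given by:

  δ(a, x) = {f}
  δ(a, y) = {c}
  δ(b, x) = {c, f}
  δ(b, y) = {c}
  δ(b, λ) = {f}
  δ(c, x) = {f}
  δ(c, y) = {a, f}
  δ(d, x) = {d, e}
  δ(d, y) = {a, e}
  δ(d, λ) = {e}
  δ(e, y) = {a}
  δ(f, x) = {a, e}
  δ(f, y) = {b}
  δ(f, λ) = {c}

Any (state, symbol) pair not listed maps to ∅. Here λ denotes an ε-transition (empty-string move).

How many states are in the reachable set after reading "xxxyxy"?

4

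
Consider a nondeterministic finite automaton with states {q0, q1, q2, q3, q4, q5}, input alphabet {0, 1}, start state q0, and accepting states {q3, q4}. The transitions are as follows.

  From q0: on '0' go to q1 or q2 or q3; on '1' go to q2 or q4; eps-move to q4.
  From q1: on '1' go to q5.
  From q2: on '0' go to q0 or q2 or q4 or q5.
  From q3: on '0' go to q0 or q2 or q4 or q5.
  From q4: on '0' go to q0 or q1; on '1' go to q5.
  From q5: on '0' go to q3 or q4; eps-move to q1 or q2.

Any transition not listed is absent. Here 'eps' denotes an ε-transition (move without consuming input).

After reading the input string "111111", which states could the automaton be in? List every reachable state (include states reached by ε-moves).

{q1, q2, q5}

Start: ε-closure({q0}) = {q0, q4}.
Read '1': q0→{q2, q4}, q4→{q5}; union {q2, q4, q5}; ε-closure = {q1, q2, q4, q5}.
Read '1': q1→{q5}, q2→∅, q4→{q5}, q5→∅; union {q5}; ε-closure = {q1, q2, q5}.
Read '1': q1→{q5}, q2→∅, q5→∅; union {q5}; ε-closure = {q1, q2, q5}.
Read '1': q1→{q5}, q2→∅, q5→∅; union {q5}; ε-closure = {q1, q2, q5}.
Read '1': q1→{q5}, q2→∅, q5→∅; union {q5}; ε-closure = {q1, q2, q5}.
Read '1': q1→{q5}, q2→∅, q5→∅; union {q5}; ε-closure = {q1, q2, q5}.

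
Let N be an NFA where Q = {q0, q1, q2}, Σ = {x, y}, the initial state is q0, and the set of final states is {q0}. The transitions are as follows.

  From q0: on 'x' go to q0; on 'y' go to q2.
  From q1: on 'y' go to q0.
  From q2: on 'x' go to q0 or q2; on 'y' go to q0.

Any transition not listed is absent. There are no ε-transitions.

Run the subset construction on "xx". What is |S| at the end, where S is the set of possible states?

Start in {q0}.
Read 'x': q0→{q0}; now {q0}.
Read 'x': q0→{q0}; now {q0}.
That set has 1 state.

1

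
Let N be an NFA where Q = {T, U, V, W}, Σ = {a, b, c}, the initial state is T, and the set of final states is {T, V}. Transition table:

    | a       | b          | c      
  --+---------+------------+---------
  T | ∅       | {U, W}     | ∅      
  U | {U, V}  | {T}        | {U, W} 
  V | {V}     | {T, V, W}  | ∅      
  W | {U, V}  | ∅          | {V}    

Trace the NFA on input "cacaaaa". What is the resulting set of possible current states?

∅

Start in {T}.
Read 'c': {T} → ∅.
The set is empty and remains empty for the remaining 6 symbols.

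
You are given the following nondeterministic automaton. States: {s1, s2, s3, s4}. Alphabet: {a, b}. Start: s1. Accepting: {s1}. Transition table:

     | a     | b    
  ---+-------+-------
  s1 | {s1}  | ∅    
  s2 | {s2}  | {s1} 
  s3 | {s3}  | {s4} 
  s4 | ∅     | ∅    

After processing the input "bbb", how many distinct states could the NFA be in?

Start in {s1}.
Read 'b': s1→∅; now ∅.
The set is empty and remains empty for the remaining 2 symbols.
That set has 0 states.

0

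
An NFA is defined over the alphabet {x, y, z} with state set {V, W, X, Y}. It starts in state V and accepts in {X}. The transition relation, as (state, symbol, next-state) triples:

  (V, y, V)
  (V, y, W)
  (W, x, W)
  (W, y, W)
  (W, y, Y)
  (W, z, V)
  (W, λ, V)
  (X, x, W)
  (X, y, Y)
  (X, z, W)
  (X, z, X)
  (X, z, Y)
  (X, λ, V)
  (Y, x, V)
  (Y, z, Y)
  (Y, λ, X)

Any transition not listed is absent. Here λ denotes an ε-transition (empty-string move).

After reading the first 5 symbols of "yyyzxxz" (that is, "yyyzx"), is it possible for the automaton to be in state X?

Start in {V}.
Read 'y': V→{V, W}; now {V, W}.
Read 'y': V→{V, W}, W→{W, Y}; union {V, W, Y}; ε-closure = {V, W, X, Y}.
Read 'y': V→{V, W}, W→{W, Y}, X→{Y}, Y→∅; union {V, W, Y}; ε-closure = {V, W, X, Y}.
Read 'z': V→∅, W→{V}, X→{W, X, Y}, Y→{Y}; now {V, W, X, Y}.
Read 'x': V→∅, W→{W}, X→{W}, Y→{V}; now {V, W}.
State X is not in {V, W}.

No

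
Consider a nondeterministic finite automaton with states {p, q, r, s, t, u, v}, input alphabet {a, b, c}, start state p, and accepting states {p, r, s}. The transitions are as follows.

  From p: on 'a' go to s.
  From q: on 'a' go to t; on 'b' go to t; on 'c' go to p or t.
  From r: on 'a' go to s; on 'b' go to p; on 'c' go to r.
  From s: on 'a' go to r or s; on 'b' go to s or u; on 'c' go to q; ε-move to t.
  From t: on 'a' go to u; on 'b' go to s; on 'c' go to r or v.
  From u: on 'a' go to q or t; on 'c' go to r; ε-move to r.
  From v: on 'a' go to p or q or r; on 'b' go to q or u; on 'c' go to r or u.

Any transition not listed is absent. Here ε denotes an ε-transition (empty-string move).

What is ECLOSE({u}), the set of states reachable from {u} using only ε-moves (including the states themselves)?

{r, u}

Begin with {u}.
ε-move u → r; add r.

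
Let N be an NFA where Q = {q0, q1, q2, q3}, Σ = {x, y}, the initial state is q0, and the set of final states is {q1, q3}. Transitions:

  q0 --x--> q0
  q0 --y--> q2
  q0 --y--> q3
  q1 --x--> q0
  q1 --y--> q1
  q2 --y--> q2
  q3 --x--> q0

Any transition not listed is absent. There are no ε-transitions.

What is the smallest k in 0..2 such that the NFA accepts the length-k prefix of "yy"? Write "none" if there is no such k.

Start in {q0}.
Read 'y': {q0} → {q2, q3}.
None of the earlier sets intersect F, but {q2, q3} does.

1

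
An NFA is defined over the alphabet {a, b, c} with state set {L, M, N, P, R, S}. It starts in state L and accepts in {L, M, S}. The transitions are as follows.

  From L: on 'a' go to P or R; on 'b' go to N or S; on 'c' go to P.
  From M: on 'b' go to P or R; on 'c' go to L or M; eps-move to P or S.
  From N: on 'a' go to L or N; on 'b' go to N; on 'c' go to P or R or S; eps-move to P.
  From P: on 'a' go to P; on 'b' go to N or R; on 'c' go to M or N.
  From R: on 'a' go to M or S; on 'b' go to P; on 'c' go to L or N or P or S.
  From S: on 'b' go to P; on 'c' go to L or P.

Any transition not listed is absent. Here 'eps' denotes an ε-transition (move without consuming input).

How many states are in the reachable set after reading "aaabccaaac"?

Start in {L}.
Read 'a': {L} → {P, R}.
Read 'a': {P, R} → {M, P, S}.
Read 'a': {M, P, S} → {P}.
Read 'b': {P} → {N, P, R}.
Read 'c': {N, P, R} → {L, M, N, P, R, S}.
Read 'c': {L, M, N, P, R, S} → {L, M, N, P, R, S}.
Read 'a': {L, M, N, P, R, S} → {L, M, N, P, R, S}.
Read 'a': {L, M, N, P, R, S} → {L, M, N, P, R, S}.
Read 'a': {L, M, N, P, R, S} → {L, M, N, P, R, S}.
Read 'c': {L, M, N, P, R, S} → {L, M, N, P, R, S}.
That set has 6 states.

6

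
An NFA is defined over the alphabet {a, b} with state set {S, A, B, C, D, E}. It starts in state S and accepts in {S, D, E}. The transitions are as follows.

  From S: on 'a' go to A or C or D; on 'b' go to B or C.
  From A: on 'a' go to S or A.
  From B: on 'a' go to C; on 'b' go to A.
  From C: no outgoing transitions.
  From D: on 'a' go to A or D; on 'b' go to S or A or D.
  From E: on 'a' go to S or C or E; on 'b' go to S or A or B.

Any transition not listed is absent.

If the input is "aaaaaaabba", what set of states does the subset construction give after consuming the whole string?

Start in {S}.
Read 'a': S→{A, C, D}; now {A, C, D}.
Read 'a': A→{S, A}, C→∅, D→{A, D}; now {S, A, D}.
Read 'a': S→{A, C, D}, A→{S, A}, D→{A, D}; now {S, A, C, D}.
Read 'a': S→{A, C, D}, A→{S, A}, C→∅, D→{A, D}; now {S, A, C, D}.
Read 'a': S→{A, C, D}, A→{S, A}, C→∅, D→{A, D}; now {S, A, C, D}.
Read 'a': S→{A, C, D}, A→{S, A}, C→∅, D→{A, D}; now {S, A, C, D}.
Read 'a': S→{A, C, D}, A→{S, A}, C→∅, D→{A, D}; now {S, A, C, D}.
Read 'b': S→{B, C}, A→∅, C→∅, D→{S, A, D}; now {S, A, B, C, D}.
Read 'b': S→{B, C}, A→∅, B→{A}, C→∅, D→{S, A, D}; now {S, A, B, C, D}.
Read 'a': S→{A, C, D}, A→{S, A}, B→{C}, C→∅, D→{A, D}; now {S, A, C, D}.

{S, A, C, D}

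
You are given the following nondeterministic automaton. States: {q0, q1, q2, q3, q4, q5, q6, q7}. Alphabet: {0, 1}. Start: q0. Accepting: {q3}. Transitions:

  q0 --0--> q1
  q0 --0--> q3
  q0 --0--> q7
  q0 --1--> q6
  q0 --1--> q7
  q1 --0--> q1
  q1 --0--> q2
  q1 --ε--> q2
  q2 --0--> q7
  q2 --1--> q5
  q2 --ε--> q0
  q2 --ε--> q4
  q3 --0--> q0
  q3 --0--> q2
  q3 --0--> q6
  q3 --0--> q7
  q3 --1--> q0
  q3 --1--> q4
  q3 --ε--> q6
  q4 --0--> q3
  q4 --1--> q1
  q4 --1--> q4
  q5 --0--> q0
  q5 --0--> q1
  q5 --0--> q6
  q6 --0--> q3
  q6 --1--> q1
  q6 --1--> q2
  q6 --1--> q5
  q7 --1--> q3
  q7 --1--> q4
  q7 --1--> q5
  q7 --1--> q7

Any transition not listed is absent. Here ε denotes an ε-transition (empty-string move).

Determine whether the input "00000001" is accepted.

Yes

Start in {q0}.
Read '0': q0→{q1, q3, q7}; union {q1, q3, q7}; ε-closure = {q0, q1, q2, q3, q4, q6, q7}.
Read '0': q0→{q1, q3, q7}, q1→{q1, q2}, q2→{q7}, q3→{q0, q2, q6, q7}, q4→{q3}, q6→{q3}, q7→∅; union {q0, q1, q2, q3, q6, q7}; ε-closure = {q0, q1, q2, q3, q4, q6, q7}.
Read '0': q0→{q1, q3, q7}, q1→{q1, q2}, q2→{q7}, q3→{q0, q2, q6, q7}, q4→{q3}, q6→{q3}, q7→∅; union {q0, q1, q2, q3, q6, q7}; ε-closure = {q0, q1, q2, q3, q4, q6, q7}.
Read '0': q0→{q1, q3, q7}, q1→{q1, q2}, q2→{q7}, q3→{q0, q2, q6, q7}, q4→{q3}, q6→{q3}, q7→∅; union {q0, q1, q2, q3, q6, q7}; ε-closure = {q0, q1, q2, q3, q4, q6, q7}.
Read '0': q0→{q1, q3, q7}, q1→{q1, q2}, q2→{q7}, q3→{q0, q2, q6, q7}, q4→{q3}, q6→{q3}, q7→∅; union {q0, q1, q2, q3, q6, q7}; ε-closure = {q0, q1, q2, q3, q4, q6, q7}.
Read '0': q0→{q1, q3, q7}, q1→{q1, q2}, q2→{q7}, q3→{q0, q2, q6, q7}, q4→{q3}, q6→{q3}, q7→∅; union {q0, q1, q2, q3, q6, q7}; ε-closure = {q0, q1, q2, q3, q4, q6, q7}.
Read '0': q0→{q1, q3, q7}, q1→{q1, q2}, q2→{q7}, q3→{q0, q2, q6, q7}, q4→{q3}, q6→{q3}, q7→∅; union {q0, q1, q2, q3, q6, q7}; ε-closure = {q0, q1, q2, q3, q4, q6, q7}.
Read '1': q0→{q6, q7}, q1→∅, q2→{q5}, q3→{q0, q4}, q4→{q1, q4}, q6→{q1, q2, q5}, q7→{q3, q4, q5, q7}; now {q0, q1, q2, q3, q4, q5, q6, q7}.
The final set {q0, q1, q2, q3, q4, q5, q6, q7} contains the accepting state q3.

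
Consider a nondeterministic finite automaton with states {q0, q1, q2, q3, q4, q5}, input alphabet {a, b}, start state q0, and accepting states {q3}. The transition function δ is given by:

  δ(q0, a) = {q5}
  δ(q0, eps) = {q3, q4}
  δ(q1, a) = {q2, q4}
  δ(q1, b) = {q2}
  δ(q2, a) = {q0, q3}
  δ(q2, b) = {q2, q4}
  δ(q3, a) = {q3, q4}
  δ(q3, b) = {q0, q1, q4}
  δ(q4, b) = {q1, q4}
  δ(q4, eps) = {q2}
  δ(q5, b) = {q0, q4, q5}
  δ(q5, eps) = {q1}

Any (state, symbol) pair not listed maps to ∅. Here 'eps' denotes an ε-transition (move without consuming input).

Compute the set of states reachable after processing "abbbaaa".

{q0, q1, q2, q3, q4, q5}

Start: ε-closure({q0}) = {q0, q2, q3, q4}.
Read 'a': q0→{q5}, q2→{q0, q3}, q3→{q3, q4}, q4→∅; union {q0, q3, q4, q5}; ε-closure = {q0, q1, q2, q3, q4, q5}.
Read 'b': q0→∅, q1→{q2}, q2→{q2, q4}, q3→{q0, q1, q4}, q4→{q1, q4}, q5→{q0, q4, q5}; union {q0, q1, q2, q4, q5}; ε-closure = {q0, q1, q2, q3, q4, q5}.
Read 'b': q0→∅, q1→{q2}, q2→{q2, q4}, q3→{q0, q1, q4}, q4→{q1, q4}, q5→{q0, q4, q5}; union {q0, q1, q2, q4, q5}; ε-closure = {q0, q1, q2, q3, q4, q5}.
Read 'b': q0→∅, q1→{q2}, q2→{q2, q4}, q3→{q0, q1, q4}, q4→{q1, q4}, q5→{q0, q4, q5}; union {q0, q1, q2, q4, q5}; ε-closure = {q0, q1, q2, q3, q4, q5}.
Read 'a': q0→{q5}, q1→{q2, q4}, q2→{q0, q3}, q3→{q3, q4}, q4→∅, q5→∅; union {q0, q2, q3, q4, q5}; ε-closure = {q0, q1, q2, q3, q4, q5}.
Read 'a': q0→{q5}, q1→{q2, q4}, q2→{q0, q3}, q3→{q3, q4}, q4→∅, q5→∅; union {q0, q2, q3, q4, q5}; ε-closure = {q0, q1, q2, q3, q4, q5}.
Read 'a': q0→{q5}, q1→{q2, q4}, q2→{q0, q3}, q3→{q3, q4}, q4→∅, q5→∅; union {q0, q2, q3, q4, q5}; ε-closure = {q0, q1, q2, q3, q4, q5}.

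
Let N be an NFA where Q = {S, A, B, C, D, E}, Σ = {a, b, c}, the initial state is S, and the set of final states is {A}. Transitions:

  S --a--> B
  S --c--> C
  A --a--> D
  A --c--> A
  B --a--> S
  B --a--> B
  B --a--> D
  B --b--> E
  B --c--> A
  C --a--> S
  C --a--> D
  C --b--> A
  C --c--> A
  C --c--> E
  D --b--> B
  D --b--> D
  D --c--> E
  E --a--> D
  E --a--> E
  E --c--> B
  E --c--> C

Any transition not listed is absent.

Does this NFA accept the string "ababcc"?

Yes

Start in {S}.
Read 'a': {S} → {B}.
Read 'b': {B} → {E}.
Read 'a': {E} → {D, E}.
Read 'b': {D, E} → {B, D}.
Read 'c': {B, D} → {A, E}.
Read 'c': {A, E} → {A, B, C}.
The final set {A, B, C} contains the accepting state A.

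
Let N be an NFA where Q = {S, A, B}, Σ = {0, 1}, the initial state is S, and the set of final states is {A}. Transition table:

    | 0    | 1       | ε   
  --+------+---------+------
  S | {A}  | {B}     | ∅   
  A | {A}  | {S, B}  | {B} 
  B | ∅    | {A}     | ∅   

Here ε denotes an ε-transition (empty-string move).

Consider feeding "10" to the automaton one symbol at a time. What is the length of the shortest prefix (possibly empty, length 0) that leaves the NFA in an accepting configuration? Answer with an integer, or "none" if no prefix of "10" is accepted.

Start in {S}.
Read '1': {S} → {B}.
Read '0': {B} → ∅.
No reachable set along the way intersects F.

none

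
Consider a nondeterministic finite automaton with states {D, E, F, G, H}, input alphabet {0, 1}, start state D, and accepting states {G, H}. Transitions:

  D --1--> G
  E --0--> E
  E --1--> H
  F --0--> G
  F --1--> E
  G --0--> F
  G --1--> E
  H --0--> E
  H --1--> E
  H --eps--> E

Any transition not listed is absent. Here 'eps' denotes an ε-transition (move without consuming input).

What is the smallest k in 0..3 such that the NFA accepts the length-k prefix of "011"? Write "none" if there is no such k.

none

Start in {D}.
Read '0': D→∅; now ∅.
The set is empty and remains empty for the remaining 2 symbols.
No reachable set along the way intersects F.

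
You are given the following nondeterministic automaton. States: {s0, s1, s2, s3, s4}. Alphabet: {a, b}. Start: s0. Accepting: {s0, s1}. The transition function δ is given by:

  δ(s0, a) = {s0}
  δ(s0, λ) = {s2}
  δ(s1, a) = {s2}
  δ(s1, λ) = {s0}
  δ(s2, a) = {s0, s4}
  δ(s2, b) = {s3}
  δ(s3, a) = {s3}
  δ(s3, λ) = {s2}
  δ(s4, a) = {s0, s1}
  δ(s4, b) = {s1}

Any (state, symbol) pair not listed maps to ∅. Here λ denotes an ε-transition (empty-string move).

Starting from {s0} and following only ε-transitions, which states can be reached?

Begin with {s0}.
ε-move s0 → s2; add s2.

{s0, s2}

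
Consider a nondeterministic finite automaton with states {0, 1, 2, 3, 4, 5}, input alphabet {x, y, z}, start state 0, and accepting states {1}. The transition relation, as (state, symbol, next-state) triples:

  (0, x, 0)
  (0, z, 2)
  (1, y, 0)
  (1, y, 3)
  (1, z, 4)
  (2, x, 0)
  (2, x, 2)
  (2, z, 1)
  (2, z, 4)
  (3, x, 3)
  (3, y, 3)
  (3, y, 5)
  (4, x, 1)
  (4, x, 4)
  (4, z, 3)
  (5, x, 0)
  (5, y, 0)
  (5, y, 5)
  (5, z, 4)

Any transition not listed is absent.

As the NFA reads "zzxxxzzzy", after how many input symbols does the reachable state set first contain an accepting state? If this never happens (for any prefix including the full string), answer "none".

2

Start in {0}.
Read 'z': {0} → {2}.
Read 'z': {2} → {1, 4}.
None of the earlier sets intersect F, but {1, 4} does.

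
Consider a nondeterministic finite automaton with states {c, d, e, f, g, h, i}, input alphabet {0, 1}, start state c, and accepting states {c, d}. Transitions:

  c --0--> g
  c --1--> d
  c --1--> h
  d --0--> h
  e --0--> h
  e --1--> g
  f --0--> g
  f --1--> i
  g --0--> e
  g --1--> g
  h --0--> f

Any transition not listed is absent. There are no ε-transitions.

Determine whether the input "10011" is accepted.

Start in {c}.
Read '1': c→{d, h}; now {d, h}.
Read '0': d→{h}, h→{f}; now {f, h}.
Read '0': f→{g}, h→{f}; now {f, g}.
Read '1': f→{i}, g→{g}; now {g, i}.
Read '1': g→{g}, i→∅; now {g}.
The final set {g} contains no accepting state.

No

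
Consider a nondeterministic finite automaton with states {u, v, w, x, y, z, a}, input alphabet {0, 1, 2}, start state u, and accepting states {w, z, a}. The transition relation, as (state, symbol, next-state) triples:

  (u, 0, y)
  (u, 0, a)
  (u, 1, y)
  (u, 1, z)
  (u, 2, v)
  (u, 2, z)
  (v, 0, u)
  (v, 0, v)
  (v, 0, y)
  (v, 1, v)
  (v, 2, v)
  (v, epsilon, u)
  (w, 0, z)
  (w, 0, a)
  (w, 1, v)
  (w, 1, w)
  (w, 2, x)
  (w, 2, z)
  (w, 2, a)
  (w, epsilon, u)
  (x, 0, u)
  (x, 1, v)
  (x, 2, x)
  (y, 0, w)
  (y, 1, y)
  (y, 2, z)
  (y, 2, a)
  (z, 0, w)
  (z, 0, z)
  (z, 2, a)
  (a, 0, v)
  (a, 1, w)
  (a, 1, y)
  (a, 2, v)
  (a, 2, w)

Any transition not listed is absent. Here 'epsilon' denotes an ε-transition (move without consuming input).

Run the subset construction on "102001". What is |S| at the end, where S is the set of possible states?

Start in {u}.
Read '1': u→{y, z}; now {y, z}.
Read '0': y→{w}, z→{w, z}; union {w, z}; ε-closure = {u, w, z}.
Read '2': u→{v, z}, w→{x, z, a}, z→{a}; union {v, x, z, a}; ε-closure = {u, v, x, z, a}.
Read '0': u→{y, a}, v→{u, v, y}, x→{u}, z→{w, z}, a→{v}; now {u, v, w, y, z, a}.
Read '0': u→{y, a}, v→{u, v, y}, w→{z, a}, y→{w}, z→{w, z}, a→{v}; now {u, v, w, y, z, a}.
Read '1': u→{y, z}, v→{v}, w→{v, w}, y→{y}, z→∅, a→{w, y}; union {v, w, y, z}; ε-closure = {u, v, w, y, z}.
That set has 5 states.

5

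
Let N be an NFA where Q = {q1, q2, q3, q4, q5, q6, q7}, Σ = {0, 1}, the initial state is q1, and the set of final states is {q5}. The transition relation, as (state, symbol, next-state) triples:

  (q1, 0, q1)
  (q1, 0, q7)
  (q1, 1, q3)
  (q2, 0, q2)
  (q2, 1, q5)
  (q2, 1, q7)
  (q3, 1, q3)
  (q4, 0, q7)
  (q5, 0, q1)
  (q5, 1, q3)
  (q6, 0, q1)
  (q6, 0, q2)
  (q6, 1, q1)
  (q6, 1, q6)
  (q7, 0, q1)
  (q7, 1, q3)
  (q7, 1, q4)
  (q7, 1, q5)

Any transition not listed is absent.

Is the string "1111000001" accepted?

No

Start in {q1}.
Read '1': q1→{q3}; now {q3}.
Read '1': q3→{q3}; now {q3}.
Read '1': q3→{q3}; now {q3}.
Read '1': q3→{q3}; now {q3}.
Read '0': q3→∅; now ∅.
The set is empty and remains empty for the remaining 5 symbols.
The final set ∅ contains no accepting state.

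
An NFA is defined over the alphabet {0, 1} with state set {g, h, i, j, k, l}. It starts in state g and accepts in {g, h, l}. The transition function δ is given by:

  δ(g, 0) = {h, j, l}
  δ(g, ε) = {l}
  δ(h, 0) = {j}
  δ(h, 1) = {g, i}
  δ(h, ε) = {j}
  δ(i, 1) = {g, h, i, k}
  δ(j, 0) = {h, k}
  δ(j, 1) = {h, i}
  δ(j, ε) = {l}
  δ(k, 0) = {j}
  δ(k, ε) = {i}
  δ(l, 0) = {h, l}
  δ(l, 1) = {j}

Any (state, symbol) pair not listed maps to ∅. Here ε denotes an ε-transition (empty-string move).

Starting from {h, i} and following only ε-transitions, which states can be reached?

{h, i, j, l}

Begin with {h, i}.
ε-move h → j; add j.
ε-move j → l; add l.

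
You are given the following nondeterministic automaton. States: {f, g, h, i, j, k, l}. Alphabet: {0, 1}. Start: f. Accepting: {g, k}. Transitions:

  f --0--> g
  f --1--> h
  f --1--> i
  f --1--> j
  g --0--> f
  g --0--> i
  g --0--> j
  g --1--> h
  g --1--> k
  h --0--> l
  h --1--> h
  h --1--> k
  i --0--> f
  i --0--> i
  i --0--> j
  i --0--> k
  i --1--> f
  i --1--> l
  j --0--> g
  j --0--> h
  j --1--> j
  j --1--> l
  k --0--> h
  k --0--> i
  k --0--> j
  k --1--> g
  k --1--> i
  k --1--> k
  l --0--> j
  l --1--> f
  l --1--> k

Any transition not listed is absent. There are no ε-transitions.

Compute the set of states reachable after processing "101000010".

Start in {f}.
Read '1': {f} → {h, i, j}.
Read '0': {h, i, j} → {f, g, h, i, j, k, l}.
Read '1': {f, g, h, i, j, k, l} → {f, g, h, i, j, k, l}.
Read '0': {f, g, h, i, j, k, l} → {f, g, h, i, j, k, l}.
Read '0': {f, g, h, i, j, k, l} → {f, g, h, i, j, k, l}.
Read '0': {f, g, h, i, j, k, l} → {f, g, h, i, j, k, l}.
Read '0': {f, g, h, i, j, k, l} → {f, g, h, i, j, k, l}.
Read '1': {f, g, h, i, j, k, l} → {f, g, h, i, j, k, l}.
Read '0': {f, g, h, i, j, k, l} → {f, g, h, i, j, k, l}.

{f, g, h, i, j, k, l}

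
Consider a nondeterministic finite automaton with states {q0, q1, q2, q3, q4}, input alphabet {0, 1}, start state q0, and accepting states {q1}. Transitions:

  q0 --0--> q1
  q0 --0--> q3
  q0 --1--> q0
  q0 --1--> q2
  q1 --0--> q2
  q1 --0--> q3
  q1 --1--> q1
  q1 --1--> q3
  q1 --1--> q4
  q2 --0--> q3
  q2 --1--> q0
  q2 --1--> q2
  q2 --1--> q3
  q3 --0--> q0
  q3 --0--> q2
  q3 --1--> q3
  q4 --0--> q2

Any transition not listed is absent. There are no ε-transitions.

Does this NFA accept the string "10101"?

No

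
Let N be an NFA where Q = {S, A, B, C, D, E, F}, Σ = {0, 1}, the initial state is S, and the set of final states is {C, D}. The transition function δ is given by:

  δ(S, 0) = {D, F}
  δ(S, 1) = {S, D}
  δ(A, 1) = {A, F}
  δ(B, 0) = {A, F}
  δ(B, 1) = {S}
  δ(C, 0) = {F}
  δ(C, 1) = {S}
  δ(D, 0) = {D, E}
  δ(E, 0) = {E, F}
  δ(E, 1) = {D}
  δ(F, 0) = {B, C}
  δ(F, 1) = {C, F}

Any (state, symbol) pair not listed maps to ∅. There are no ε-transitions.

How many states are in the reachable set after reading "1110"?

3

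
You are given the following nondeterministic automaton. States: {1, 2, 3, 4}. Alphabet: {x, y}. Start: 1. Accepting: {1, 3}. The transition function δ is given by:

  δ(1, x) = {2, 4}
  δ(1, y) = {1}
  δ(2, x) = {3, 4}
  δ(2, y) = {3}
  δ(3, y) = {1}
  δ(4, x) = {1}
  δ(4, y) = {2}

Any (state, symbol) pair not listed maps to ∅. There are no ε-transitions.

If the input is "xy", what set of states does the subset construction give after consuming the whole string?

{2, 3}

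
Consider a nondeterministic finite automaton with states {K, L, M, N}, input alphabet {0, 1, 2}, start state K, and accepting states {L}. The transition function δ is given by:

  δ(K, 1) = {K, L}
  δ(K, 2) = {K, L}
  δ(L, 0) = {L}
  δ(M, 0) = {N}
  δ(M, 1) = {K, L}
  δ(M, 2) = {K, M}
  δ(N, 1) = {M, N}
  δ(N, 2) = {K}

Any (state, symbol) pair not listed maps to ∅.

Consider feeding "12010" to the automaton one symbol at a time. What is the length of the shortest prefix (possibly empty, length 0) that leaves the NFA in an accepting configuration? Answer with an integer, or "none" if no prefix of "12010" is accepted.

Start in {K}.
Read '1': K→{K, L}; now {K, L}.
None of the earlier sets intersect F, but {K, L} does.

1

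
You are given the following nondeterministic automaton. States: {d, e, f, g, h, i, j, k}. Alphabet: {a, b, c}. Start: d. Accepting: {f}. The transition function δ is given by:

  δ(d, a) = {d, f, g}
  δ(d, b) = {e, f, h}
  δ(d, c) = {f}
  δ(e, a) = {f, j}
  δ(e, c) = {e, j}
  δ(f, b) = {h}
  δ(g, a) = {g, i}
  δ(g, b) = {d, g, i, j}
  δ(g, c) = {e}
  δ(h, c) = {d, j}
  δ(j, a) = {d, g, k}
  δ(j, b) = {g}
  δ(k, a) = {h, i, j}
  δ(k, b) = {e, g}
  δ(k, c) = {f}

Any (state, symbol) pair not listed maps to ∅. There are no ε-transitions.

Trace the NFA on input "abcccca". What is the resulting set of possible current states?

Start in {d}.
Read 'a': d→{d, f, g}; now {d, f, g}.
Read 'b': d→{e, f, h}, f→{h}, g→{d, g, i, j}; now {d, e, f, g, h, i, j}.
Read 'c': d→{f}, e→{e, j}, f→∅, g→{e}, h→{d, j}, i→∅, j→∅; now {d, e, f, j}.
Read 'c': d→{f}, e→{e, j}, f→∅, j→∅; now {e, f, j}.
Read 'c': e→{e, j}, f→∅, j→∅; now {e, j}.
Read 'c': e→{e, j}, j→∅; now {e, j}.
Read 'a': e→{f, j}, j→{d, g, k}; now {d, f, g, j, k}.

{d, f, g, j, k}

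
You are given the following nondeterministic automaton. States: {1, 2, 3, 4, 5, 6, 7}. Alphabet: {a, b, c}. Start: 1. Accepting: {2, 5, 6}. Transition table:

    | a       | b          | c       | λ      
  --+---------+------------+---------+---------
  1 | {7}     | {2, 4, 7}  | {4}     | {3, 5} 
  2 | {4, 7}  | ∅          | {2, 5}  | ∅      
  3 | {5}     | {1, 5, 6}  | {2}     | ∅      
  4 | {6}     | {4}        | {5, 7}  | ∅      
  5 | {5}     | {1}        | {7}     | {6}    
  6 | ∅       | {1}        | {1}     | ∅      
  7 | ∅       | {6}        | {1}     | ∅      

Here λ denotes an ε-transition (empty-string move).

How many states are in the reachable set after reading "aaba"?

3

Start: ε-closure({1}) = {1, 3, 5, 6}.
Read 'a': 1→{7}, 3→{5}, 5→{5}, 6→∅; union {5, 7}; ε-closure = {5, 6, 7}.
Read 'a': 5→{5}, 6→∅, 7→∅; union {5}; ε-closure = {5, 6}.
Read 'b': 5→{1}, 6→{1}; union {1}; ε-closure = {1, 3, 5, 6}.
Read 'a': 1→{7}, 3→{5}, 5→{5}, 6→∅; union {5, 7}; ε-closure = {5, 6, 7}.
That set has 3 states.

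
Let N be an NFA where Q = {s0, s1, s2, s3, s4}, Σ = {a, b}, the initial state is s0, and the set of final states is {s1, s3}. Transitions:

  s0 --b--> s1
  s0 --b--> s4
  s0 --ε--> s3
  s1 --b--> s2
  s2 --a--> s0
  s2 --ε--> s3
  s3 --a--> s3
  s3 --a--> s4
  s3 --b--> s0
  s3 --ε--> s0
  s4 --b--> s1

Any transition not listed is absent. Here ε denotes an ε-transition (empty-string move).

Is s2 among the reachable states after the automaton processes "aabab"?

Start: ε-closure({s0}) = {s0, s3}.
Read 'a': {s0, s3} → {s0, s3, s4}.
Read 'a': {s0, s3, s4} → {s0, s3, s4}.
Read 'b': {s0, s3, s4} → {s0, s1, s3, s4}.
Read 'a': {s0, s1, s3, s4} → {s0, s3, s4}.
Read 'b': {s0, s3, s4} → {s0, s1, s3, s4}.
State s2 is not in {s0, s1, s3, s4}.

No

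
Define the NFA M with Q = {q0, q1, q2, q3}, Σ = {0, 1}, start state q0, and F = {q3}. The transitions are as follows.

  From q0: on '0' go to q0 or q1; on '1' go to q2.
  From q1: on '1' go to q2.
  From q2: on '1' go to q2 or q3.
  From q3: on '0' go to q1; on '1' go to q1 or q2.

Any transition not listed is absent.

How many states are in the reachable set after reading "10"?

0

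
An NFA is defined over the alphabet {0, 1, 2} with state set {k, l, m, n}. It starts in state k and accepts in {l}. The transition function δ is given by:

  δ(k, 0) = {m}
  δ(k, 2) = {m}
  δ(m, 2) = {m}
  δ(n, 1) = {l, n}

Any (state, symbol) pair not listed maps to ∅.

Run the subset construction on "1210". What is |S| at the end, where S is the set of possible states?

0

Start in {k}.
Read '1': {k} → ∅.
The set is empty and remains empty for the remaining 3 symbols.
That set has 0 states.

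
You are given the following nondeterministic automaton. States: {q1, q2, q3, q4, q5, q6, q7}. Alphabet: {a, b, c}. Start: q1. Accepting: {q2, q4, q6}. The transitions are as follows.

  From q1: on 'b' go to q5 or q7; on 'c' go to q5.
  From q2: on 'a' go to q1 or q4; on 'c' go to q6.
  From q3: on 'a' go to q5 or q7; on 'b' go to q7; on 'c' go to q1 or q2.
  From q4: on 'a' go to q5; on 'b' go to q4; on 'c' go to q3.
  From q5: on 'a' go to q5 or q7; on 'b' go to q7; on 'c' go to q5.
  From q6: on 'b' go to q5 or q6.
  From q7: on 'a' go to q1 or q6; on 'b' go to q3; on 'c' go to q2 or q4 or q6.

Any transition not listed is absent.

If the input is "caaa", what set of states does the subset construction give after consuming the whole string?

{q1, q5, q6, q7}

Start in {q1}.
Read 'c': q1→{q5}; now {q5}.
Read 'a': q5→{q5, q7}; now {q5, q7}.
Read 'a': q5→{q5, q7}, q7→{q1, q6}; now {q1, q5, q6, q7}.
Read 'a': q1→∅, q5→{q5, q7}, q6→∅, q7→{q1, q6}; now {q1, q5, q6, q7}.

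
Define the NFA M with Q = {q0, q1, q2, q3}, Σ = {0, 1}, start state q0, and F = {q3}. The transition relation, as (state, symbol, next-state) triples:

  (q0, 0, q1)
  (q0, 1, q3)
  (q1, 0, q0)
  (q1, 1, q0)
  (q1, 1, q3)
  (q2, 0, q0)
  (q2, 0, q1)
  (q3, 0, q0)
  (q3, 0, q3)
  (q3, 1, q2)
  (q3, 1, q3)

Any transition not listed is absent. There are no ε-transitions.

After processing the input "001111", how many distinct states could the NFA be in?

2

Start in {q0}.
Read '0': q0→{q1}; now {q1}.
Read '0': q1→{q0}; now {q0}.
Read '1': q0→{q3}; now {q3}.
Read '1': q3→{q2, q3}; now {q2, q3}.
Read '1': q2→∅, q3→{q2, q3}; now {q2, q3}.
Read '1': q2→∅, q3→{q2, q3}; now {q2, q3}.
That set has 2 states.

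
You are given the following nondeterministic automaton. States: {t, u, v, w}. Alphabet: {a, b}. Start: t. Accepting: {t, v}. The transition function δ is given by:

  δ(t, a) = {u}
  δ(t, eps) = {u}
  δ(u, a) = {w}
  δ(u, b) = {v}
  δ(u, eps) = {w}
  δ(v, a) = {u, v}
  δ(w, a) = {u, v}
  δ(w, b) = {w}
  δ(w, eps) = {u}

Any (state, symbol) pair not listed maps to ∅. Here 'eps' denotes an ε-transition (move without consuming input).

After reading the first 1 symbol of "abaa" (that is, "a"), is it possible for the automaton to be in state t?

Start: ε-closure({t}) = {t, u, w}.
Read 'a': {t, u, w} → {u, v, w}.
State t is not in {u, v, w}.

No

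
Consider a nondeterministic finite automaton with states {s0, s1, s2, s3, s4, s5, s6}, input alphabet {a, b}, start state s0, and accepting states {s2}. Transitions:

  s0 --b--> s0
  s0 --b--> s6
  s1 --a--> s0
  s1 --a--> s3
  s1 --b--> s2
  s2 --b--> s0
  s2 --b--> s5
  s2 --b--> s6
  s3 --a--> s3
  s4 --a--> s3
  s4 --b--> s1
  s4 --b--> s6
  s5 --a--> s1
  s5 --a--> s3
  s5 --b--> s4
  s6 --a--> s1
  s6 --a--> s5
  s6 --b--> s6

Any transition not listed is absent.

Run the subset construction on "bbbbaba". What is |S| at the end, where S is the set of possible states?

1

Start in {s0}.
Read 'b': {s0} → {s0, s6}.
Read 'b': {s0, s6} → {s0, s6}.
Read 'b': {s0, s6} → {s0, s6}.
Read 'b': {s0, s6} → {s0, s6}.
Read 'a': {s0, s6} → {s1, s5}.
Read 'b': {s1, s5} → {s2, s4}.
Read 'a': {s2, s4} → {s3}.
That set has 1 state.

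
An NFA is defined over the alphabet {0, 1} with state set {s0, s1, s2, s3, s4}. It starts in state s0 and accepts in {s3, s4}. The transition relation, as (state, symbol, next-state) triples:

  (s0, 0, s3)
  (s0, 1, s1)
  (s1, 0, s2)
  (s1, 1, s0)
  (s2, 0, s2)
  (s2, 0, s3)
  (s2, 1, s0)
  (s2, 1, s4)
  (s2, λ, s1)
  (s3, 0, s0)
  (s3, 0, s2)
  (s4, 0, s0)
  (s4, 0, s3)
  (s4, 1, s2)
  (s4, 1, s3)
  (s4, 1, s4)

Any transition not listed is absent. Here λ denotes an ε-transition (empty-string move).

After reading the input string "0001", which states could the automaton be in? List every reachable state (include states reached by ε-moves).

Start in {s0}.
Read '0': s0→{s3}; now {s3}.
Read '0': s3→{s0, s2}; union {s0, s2}; ε-closure = {s0, s1, s2}.
Read '0': s0→{s3}, s1→{s2}, s2→{s2, s3}; union {s2, s3}; ε-closure = {s1, s2, s3}.
Read '1': s1→{s0}, s2→{s0, s4}, s3→∅; now {s0, s4}.

{s0, s4}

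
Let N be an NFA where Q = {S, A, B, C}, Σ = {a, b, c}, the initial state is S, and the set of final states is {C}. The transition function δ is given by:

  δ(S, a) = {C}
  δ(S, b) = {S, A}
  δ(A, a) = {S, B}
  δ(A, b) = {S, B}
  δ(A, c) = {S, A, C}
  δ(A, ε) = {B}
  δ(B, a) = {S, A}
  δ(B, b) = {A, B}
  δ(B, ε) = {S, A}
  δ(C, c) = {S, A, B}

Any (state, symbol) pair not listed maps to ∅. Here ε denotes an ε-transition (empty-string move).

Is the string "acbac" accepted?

Start in {S}.
Read 'a': S→{C}; now {C}.
Read 'c': C→{S, A, B}; now {S, A, B}.
Read 'b': S→{S, A}, A→{S, B}, B→{A, B}; now {S, A, B}.
Read 'a': S→{C}, A→{S, B}, B→{S, A}; now {S, A, B, C}.
Read 'c': S→∅, A→{S, A, C}, B→∅, C→{S, A, B}; now {S, A, B, C}.
The final set {S, A, B, C} contains the accepting state C.

Yes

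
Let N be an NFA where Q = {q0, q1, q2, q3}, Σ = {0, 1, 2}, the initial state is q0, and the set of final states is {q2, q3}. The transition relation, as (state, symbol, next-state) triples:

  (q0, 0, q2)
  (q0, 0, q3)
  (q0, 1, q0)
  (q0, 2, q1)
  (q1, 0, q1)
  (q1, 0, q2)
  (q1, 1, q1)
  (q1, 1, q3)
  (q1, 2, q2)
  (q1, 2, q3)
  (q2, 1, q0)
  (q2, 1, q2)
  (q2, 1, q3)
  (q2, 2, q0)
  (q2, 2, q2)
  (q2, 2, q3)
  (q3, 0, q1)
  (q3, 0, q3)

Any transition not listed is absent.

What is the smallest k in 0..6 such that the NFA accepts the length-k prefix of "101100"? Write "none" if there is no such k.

Start in {q0}.
Read '1': q0→{q0}; now {q0}.
Read '0': q0→{q2, q3}; now {q2, q3}.
None of the earlier sets intersect F, but {q2, q3} does.

2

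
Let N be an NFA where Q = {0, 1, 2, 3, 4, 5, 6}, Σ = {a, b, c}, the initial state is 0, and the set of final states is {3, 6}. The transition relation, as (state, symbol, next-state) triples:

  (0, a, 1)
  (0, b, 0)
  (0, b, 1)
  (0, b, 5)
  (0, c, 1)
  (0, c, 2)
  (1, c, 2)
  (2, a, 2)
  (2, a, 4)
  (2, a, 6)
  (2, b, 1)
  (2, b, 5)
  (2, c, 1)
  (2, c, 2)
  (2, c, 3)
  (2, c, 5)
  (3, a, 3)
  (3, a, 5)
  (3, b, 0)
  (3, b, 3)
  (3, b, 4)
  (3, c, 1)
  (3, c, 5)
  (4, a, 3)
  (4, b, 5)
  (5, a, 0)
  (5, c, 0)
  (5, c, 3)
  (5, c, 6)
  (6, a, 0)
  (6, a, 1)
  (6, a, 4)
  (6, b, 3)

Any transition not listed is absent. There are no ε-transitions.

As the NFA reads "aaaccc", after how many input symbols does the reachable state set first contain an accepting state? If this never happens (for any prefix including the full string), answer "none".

Start in {0}.
Read 'a': 0→{1}; now {1}.
Read 'a': 1→∅; now ∅.
The set is empty and remains empty for the remaining 4 symbols.
No reachable set along the way intersects F.

none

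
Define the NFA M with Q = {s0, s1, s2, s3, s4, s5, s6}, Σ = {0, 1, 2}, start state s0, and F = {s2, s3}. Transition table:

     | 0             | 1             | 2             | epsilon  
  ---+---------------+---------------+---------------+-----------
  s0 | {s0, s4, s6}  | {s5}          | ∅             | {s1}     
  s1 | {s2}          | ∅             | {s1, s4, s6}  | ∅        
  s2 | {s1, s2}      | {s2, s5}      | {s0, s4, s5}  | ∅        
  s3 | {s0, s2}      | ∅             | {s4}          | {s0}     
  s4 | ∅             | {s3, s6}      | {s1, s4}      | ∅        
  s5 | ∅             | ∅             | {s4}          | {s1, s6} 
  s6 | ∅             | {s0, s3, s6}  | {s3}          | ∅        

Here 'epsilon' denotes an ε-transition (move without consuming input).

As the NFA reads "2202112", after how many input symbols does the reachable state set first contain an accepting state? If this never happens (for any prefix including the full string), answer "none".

2

Start: ε-closure({s0}) = {s0, s1}.
Read '2': {s0, s1} → {s1, s4, s6}.
Read '2': {s1, s4, s6} → {s0, s1, s3, s4, s6}.
None of the earlier sets intersect F, but {s0, s1, s3, s4, s6} does.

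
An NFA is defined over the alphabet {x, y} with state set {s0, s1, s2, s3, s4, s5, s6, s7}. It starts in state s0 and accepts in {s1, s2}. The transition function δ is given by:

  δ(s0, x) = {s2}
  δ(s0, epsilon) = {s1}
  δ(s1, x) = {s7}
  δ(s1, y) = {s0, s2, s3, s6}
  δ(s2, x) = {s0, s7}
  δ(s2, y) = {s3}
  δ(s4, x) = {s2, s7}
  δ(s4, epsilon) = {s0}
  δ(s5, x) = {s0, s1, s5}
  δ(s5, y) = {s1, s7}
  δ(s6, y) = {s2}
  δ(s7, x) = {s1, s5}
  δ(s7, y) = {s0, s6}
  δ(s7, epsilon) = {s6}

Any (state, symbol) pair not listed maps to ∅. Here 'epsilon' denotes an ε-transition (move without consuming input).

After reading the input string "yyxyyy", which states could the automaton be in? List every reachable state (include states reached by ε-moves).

{s0, s1, s2, s3, s6}

Start: ε-closure({s0}) = {s0, s1}.
Read 'y': s0→∅, s1→{s0, s2, s3, s6}; union {s0, s2, s3, s6}; ε-closure = {s0, s1, s2, s3, s6}.
Read 'y': s0→∅, s1→{s0, s2, s3, s6}, s2→{s3}, s3→∅, s6→{s2}; union {s0, s2, s3, s6}; ε-closure = {s0, s1, s2, s3, s6}.
Read 'x': s0→{s2}, s1→{s7}, s2→{s0, s7}, s3→∅, s6→∅; union {s0, s2, s7}; ε-closure = {s0, s1, s2, s6, s7}.
Read 'y': s0→∅, s1→{s0, s2, s3, s6}, s2→{s3}, s6→{s2}, s7→{s0, s6}; union {s0, s2, s3, s6}; ε-closure = {s0, s1, s2, s3, s6}.
Read 'y': s0→∅, s1→{s0, s2, s3, s6}, s2→{s3}, s3→∅, s6→{s2}; union {s0, s2, s3, s6}; ε-closure = {s0, s1, s2, s3, s6}.
Read 'y': s0→∅, s1→{s0, s2, s3, s6}, s2→{s3}, s3→∅, s6→{s2}; union {s0, s2, s3, s6}; ε-closure = {s0, s1, s2, s3, s6}.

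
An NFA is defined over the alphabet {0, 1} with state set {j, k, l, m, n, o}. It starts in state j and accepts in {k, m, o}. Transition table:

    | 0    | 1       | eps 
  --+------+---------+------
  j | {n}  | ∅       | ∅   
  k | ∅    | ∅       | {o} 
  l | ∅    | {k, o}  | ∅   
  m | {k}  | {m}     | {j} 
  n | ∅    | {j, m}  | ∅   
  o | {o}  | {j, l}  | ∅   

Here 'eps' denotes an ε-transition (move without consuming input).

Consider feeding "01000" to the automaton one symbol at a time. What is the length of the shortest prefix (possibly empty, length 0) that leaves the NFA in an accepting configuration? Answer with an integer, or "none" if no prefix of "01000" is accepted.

Start in {j}.
Read '0': j→{n}; now {n}.
Read '1': n→{j, m}; now {j, m}.
None of the earlier sets intersect F, but {j, m} does.

2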